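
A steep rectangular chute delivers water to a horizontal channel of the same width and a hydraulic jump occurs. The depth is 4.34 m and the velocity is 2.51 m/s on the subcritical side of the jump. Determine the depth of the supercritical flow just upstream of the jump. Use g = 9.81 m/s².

y₁ = 1.04 m

Fr₂ = V₂/√(g·y₂) = 2.51/√(9.81×4.34) = 0.385.
From the momentum equation (using Fr₂), y₁/y₂ = ½[√(1 + 8Fr₂²) − 1] = ½[√2.184 − 1] = 0.239.
y₁ = 0.239 × 4.34 = 1.04 m.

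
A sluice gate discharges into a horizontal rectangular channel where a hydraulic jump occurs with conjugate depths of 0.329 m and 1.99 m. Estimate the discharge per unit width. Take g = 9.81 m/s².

q = 2.73 m²/s

For a rectangular channel the momentum equation gives q² = ½·g·y₁·y₂·(y₁ + y₂) = ½×9.81×0.329×1.99×2.32 = 7.45.
q = √7.45 = 2.73 m²/s.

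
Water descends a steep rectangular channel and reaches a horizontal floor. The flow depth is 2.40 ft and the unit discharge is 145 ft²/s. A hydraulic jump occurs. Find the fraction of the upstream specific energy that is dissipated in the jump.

ΔE/E₁ = 0.614 (61.4%)

V₁ = q/y₁ = 145/2.40 = 60.4 ft/s. Fr₁ = V₁/√(g·y₁) = 60.4/√(32.2×2.40) = 6.87.
Bélanger equation: y₂/y₁ = ½[√(1 + 8Fr₁²) − 1] = ½[√378.9 − 1] = 9.23.
y₂ = 9.23 × 2.40 = 22.2 ft.
E₁ = y₁ + V₁²/2g = 59.1 ft. ΔE = (y₂ − y₁)³/(4y₁y₂) = 36.3 ft. ΔE/E₁ = 36.3/59.1 = 0.614.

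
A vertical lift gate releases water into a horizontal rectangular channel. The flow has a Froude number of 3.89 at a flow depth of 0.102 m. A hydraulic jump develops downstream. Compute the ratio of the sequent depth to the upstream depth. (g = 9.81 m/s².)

Fr₁ = 3.89 (given).
Sequent-depth ratio: y₂/y₁ = ½[√(1 + 8Fr₁²) − 1] = ½[√122.1 − 1] = 5.02.

y₂/y₁ = 5.02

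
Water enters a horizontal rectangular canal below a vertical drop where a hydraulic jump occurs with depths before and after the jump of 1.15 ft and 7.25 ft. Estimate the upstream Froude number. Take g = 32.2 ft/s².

For a rectangular channel the momentum equation gives q² = ½·g·y₁·y₂·(y₁ + y₂) = ½×32.2×1.15×7.25×8.40 = 1128.
q = √1128 = 33.6 ft²/s.
V₁ = q/y₁ = 29.2 ft/s; Fr₁ = V₁/√(g·y₁) = 4.80.

Fr₁ = 4.80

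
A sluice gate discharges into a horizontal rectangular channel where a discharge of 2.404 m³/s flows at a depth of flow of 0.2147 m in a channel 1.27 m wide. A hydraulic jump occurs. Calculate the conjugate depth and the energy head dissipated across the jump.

y₂ = 1.740 m; ΔE = 2.376 m

q = Q/b = 2.404/1.27 = 1.893 m²/s; V₁ = q/y₁ = 8.817 m/s. Fr₁ = V₁/√(g·y₁) = 6.075.
From the momentum equation for a rectangular channel, y₂/y₁ = ½[√(1 + 8Fr₁²) − 1] = ½[√296.25 − 1] = 8.106.
y₂ = 8.106 × 0.2147 = 1.740 m.
V₂ = q/y₂ = 1.893/1.740 = 1.088 m/s. E₁ = y₁ + V₁²/2g = 4.177 m; E₂ = y₂ + V₂²/2g = 1.801 m. ΔE = E₁ − E₂ = 2.376 m.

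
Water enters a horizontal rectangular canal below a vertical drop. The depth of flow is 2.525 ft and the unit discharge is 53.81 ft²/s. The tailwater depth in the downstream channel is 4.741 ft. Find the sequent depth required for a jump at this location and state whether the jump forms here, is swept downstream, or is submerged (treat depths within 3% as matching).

y₂ = 7.271 ft; the jump is swept downstream

V₁ = q/y₁ = 53.81/2.525 = 21.31 ft/s. Fr₁ = V₁/√(g·y₁) = 21.31/√(32.2×2.525) = 2.363.
Conjugate-depth relation: y₂/y₁ = ½[√(1 + 8Fr₁²) − 1] = ½[√45.686 − 1] = 2.880.
y₂ = 2.880 × 2.525 = 7.271 ft.
Tailwater y_tw = 4.741 ft: y_tw < y₂, so the jump is swept downstream.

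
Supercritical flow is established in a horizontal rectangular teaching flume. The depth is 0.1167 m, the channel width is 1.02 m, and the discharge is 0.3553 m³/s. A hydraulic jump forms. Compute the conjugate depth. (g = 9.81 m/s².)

q = Q/b = 0.3553/1.02 = 0.3483 m²/s; V₁ = q/y₁ = 2.985 m/s. Fr₁ = V₁/√(g·y₁) = 2.790.
Bélanger equation: y₂/y₁ = ½[√(1 + 8Fr₁²) − 1] = ½[√63.258 − 1] = 3.477.
y₂ = 3.477 × 0.1167 = 0.4057 m.

y₂ = 0.4057 m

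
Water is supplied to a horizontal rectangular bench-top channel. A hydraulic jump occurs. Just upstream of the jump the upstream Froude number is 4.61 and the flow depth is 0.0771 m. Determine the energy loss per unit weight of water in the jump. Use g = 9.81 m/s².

Fr₁ = 4.61 (given).
Conjugate-depth relation: y₂/y₁ = ½[√(1 + 8Fr₁²) − 1] = ½[√171.0 − 1] = 6.04.
y₂ = 6.04 × 0.0771 = 0.466 m.
Head loss: ΔE = (y₂ − y₁)³/(4y₁y₂) = (0.466 − 0.0771)³/(4×0.0771×0.466) = 0.0586/0.144 = 0.408 m.

ΔE = 0.408 m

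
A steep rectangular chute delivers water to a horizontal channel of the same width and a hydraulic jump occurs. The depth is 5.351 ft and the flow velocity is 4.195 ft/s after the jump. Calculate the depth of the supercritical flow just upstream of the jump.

Fr₂ = V₂/√(g·y₂) = 4.195/√(32.2×5.351) = 0.3196.
Applying the sequent-depth relation in reverse, y₁/y₂ = ½[√(1 + 8Fr₂²) − 1] = ½[√1.8171 − 1] = 0.1740.
y₁ = 0.1740 × 5.351 = 0.9310 ft.

y₁ = 0.9310 ft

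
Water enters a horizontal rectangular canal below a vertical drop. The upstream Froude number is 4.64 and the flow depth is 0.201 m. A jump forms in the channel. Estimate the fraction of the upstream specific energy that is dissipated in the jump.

ΔE/E₁ = 0.458 (45.8%)

Fr₁ = 4.64 (given).
Sequent-depth ratio: y₂/y₁ = ½[√(1 + 8Fr₁²) − 1] = ½[√173.2 − 1] = 6.08.
y₂ = 6.08 × 0.201 = 1.22 m.
E₁ = y₁(1 + Fr₁²/2) = 0.201×(1 + 4.64²/2) = 2.36 m. ΔE = (y₂ − y₁)³/(4y₁y₂) = 1.08 m. ΔE/E₁ = 1.08/2.36 = 0.458.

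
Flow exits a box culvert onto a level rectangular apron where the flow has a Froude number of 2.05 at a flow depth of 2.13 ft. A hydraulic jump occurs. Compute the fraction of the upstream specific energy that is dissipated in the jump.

Fr₁ = 2.05 (given).
Conjugate-depth relation: y₂/y₁ = ½[√(1 + 8Fr₁²) − 1] = ½[√34.62 − 1] = 2.44.
y₂ = 2.44 × 2.13 = 5.20 ft.
E₁ = y₁(1 + Fr₁²/2) = 2.13×(1 + 2.05²/2) = 6.61 ft. ΔE = (y₂ − y₁)³/(4y₁y₂) = 0.654 ft. ΔE/E₁ = 0.654/6.61 = 0.0990.

ΔE/E₁ = 0.0990 (9.90%)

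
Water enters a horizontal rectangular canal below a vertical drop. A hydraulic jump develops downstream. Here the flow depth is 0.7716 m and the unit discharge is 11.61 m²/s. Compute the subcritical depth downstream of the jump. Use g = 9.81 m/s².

y₂ = 5.594 m

V₁ = q/y₁ = 11.61/0.7716 = 15.05 m/s. Fr₁ = V₁/√(g·y₁) = 15.05/√(9.81×0.7716) = 5.469.
Bélanger equation: y₂/y₁ = ½[√(1 + 8Fr₁²) − 1] = ½[√240.28 − 1] = 7.251.
y₂ = 7.251 × 0.7716 = 5.594 m.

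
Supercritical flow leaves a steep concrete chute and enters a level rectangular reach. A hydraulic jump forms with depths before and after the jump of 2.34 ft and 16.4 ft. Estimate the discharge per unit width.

q = 108 ft²/s

For a rectangular channel the momentum equation gives q² = ½·g·y₁·y₂·(y₁ + y₂) = ½×32.2×2.34×16.4×18.7 = 11579.
q = √11579 = 108 ft²/s.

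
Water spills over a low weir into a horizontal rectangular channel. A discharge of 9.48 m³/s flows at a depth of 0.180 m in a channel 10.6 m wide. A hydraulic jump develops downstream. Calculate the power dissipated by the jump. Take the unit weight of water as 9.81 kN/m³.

P = 48.2 kW

q = Q/b = 9.48/10.6 = 0.894 m²/s; V₁ = q/y₁ = 4.97 m/s. Fr₁ = V₁/√(g·y₁) = 3.74.
From the momentum equation for a rectangular channel, y₂/y₁ = ½[√(1 + 8Fr₁²) − 1] = ½[√112.8 − 1] = 4.81.
y₂ = 4.81 × 0.180 = 0.866 m.
V₂ = q/y₂ = 0.894/0.866 = 1.03 m/s. E₁ = y₁ + V₁²/2g = 1.44 m; E₂ = y₂ + V₂²/2g = 0.920 m. ΔE = E₁ − E₂ = 0.518 m.
P = γ·Q·ΔE = 9.81 × 9.48 × 0.518 = 48.2 kW.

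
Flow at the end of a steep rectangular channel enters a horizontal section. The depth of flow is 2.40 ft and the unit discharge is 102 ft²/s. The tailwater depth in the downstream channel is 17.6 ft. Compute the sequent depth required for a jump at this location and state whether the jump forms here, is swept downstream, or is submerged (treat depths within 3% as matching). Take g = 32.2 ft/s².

y₂ = 15.3 ft; the jump is submerged

V₁ = q/y₁ = 102/2.40 = 42.5 ft/s. Fr₁ = V₁/√(g·y₁) = 42.5/√(32.2×2.40) = 4.83.
From the momentum equation for a rectangular channel, y₂/y₁ = ½[√(1 + 8Fr₁²) − 1] = ½[√188.0 − 1] = 6.36.
y₂ = 6.36 × 2.40 = 15.3 ft.
Tailwater y_tw = 17.6 ft: y_tw > y₂, so the jump is submerged.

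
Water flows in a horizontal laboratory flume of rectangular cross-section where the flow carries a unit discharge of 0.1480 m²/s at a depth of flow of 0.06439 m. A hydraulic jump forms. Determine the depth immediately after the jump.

y₂ = 0.2331 m

V₁ = q/y₁ = 0.1480/0.06439 = 2.298 m/s. Fr₁ = V₁/√(g·y₁) = 2.298/√(9.81×0.06439) = 2.892.
Sequent-depth ratio: y₂/y₁ = ½[√(1 + 8Fr₁²) − 1] = ½[√67.910 − 1] = 3.620.
y₂ = 3.620 × 0.06439 = 0.2331 m.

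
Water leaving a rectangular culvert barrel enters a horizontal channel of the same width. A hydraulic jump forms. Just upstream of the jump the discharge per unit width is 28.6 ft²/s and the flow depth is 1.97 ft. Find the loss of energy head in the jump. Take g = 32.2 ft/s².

V₁ = q/y₁ = 28.6/1.97 = 14.5 ft/s. Fr₁ = V₁/√(g·y₁) = 14.5/√(32.2×1.97) = 1.82.
Sequent-depth ratio: y₂/y₁ = ½[√(1 + 8Fr₁²) − 1] = ½[√27.58 − 1] = 2.13.
y₂ = 2.13 × 1.97 = 4.19 ft.
V₂ = q/y₂ = 28.6/4.19 = 6.83 ft/s. E₁ = y₁ + V₁²/2g = 5.24 ft; E₂ = y₂ + V₂²/2g = 4.91 ft. ΔE = E₁ − E₂ = 0.331 ft.

ΔE = 0.331 ft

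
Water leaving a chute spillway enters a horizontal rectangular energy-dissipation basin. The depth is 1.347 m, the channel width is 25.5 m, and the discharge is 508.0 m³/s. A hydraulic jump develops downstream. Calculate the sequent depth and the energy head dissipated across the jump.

y₂ = 7.106 m; ΔE = 4.989 m

q = Q/b = 508.0/25.5 = 19.92 m²/s; V₁ = q/y₁ = 14.79 m/s. Fr₁ = V₁/√(g·y₁) = 4.069.
By Bélanger, y₂/y₁ = ½[√(1 + 8Fr₁²) − 1] = ½[√133.42 − 1] = 5.275.
y₂ = 5.275 × 1.347 = 7.106 m.
Head loss: ΔE = (y₂ − y₁)³/(4y₁y₂) = (7.106 − 1.347)³/(4×1.347×7.106) = 191.0/38.29 = 4.989 m.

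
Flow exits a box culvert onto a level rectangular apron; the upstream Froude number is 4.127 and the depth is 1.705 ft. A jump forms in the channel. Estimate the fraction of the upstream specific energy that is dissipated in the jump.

Fr₁ = 4.127 (given).
Bélanger equation: y₂/y₁ = ½[√(1 + 8Fr₁²) − 1] = ½[√137.26 − 1] = 5.358.
y₂ = 5.358 × 1.705 = 9.135 ft.
E₁ = y₁(1 + Fr₁²/2) = 1.705×(1 + 4.127²/2) = 16.22 ft. ΔE = (y₂ − y₁)³/(4y₁y₂) = 6.584 ft. ΔE/E₁ = 6.584/16.22 = 0.406.

ΔE/E₁ = 0.406 (40.6%)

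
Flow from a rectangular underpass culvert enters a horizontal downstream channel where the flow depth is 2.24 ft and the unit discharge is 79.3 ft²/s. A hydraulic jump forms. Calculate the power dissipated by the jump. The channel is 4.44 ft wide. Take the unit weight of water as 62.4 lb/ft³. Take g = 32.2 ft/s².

P = 356 hp

V₁ = q/y₁ = 79.3/2.24 = 35.4 ft/s. Fr₁ = V₁/√(g·y₁) = 35.4/√(32.2×2.24) = 4.17.
Sequent-depth ratio: y₂/y₁ = ½[√(1 + 8Fr₁²) − 1] = ½[√140.0 − 1] = 5.42.
y₂ = 5.42 × 2.24 = 12.1 ft.
V₂ = q/y₂ = 79.3/12.1 = 6.54 ft/s. E₁ = y₁ + V₁²/2g = 21.7 ft; E₂ = y₂ + V₂²/2g = 12.8 ft. ΔE = E₁ − E₂ = 8.91 ft.
Q = q·b = 79.3 × 4.44 = 352 cfs. P = γ·Q·ΔE/550 = 62.4 × 352 × 8.91 / 550 = 356 hp.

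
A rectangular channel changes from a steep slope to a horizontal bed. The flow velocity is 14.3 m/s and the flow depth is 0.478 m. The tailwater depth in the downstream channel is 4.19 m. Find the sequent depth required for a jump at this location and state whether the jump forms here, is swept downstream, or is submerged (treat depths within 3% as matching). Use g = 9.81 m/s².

y₂ = 4.23 m; the jump forms here

Fr₁ = V₁/√(g·y₁) = 14.3/√(9.81×0.478) = 6.60.
Conjugate-depth relation: y₂/y₁ = ½[√(1 + 8Fr₁²) − 1] = ½[√349.9 − 1] = 8.85.
y₂ = 8.85 × 0.478 = 4.23 m.
Tailwater y_tw = 4.19 m: y_tw ≈ y₂, so the jump forms here.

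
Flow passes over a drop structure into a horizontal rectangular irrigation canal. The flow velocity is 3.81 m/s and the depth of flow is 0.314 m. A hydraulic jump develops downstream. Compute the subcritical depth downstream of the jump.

Fr₁ = V₁/√(g·y₁) = 3.81/√(9.81×0.314) = 2.17.
Bélanger equation: y₂/y₁ = ½[√(1 + 8Fr₁²) − 1] = ½[√38.70 − 1] = 2.61.
y₂ = 2.61 × 0.314 = 0.820 m.

y₂ = 0.820 m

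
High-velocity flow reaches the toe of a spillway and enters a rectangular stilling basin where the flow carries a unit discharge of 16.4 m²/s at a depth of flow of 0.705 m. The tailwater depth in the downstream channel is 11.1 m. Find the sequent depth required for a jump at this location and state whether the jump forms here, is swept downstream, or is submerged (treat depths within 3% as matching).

y₂ = 8.47 m; the jump is submerged

V₁ = q/y₁ = 16.4/0.705 = 23.3 m/s. Fr₁ = V₁/√(g·y₁) = 23.3/√(9.81×0.705) = 8.85.
Bélanger equation: y₂/y₁ = ½[√(1 + 8Fr₁²) − 1] = ½[√627.0 − 1] = 12.0.
y₂ = 12.0 × 0.705 = 8.47 m.
Tailwater y_tw = 11.1 m: y_tw > y₂, so the jump is submerged.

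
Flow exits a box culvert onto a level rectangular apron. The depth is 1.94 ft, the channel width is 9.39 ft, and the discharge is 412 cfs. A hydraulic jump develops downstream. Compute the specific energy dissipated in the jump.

ΔE = 2.32 ft

q = Q/b = 412/9.39 = 43.9 ft²/s; V₁ = q/y₁ = 22.6 ft/s. Fr₁ = V₁/√(g·y₁) = 2.86.
From the momentum equation for a rectangular channel, y₂/y₁ = ½[√(1 + 8Fr₁²) − 1] = ½[√66.51 − 1] = 3.58.
y₂ = 3.58 × 1.94 = 6.94 ft.
Head loss: ΔE = (y₂ − y₁)³/(4y₁y₂) = (6.94 − 1.94)³/(4×1.94×6.94) = 125/53.9 = 2.32 ft.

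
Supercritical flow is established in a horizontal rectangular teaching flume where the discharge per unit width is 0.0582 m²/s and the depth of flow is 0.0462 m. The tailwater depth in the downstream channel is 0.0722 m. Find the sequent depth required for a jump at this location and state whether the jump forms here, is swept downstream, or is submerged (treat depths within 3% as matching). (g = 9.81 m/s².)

y₂ = 0.101 m; the jump is swept downstream

V₁ = q/y₁ = 0.0582/0.0462 = 1.26 m/s. Fr₁ = V₁/√(g·y₁) = 1.26/√(9.81×0.0462) = 1.87.
Bélanger equation: y₂/y₁ = ½[√(1 + 8Fr₁²) − 1] = ½[√29.01 − 1] = 2.19.
y₂ = 2.19 × 0.0462 = 0.101 m.
Tailwater y_tw = 0.0722 m: y_tw < y₂, so the jump is swept downstream.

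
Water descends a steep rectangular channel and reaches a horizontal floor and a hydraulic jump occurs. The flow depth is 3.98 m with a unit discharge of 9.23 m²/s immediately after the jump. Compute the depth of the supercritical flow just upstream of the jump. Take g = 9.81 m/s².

y₁ = 0.895 m

V₂ = q/y₂ = 9.23/3.98 = 2.32 m/s; Fr₂ = V₂/√(g·y₂) = 0.371.
From the momentum equation (using Fr₂), y₁/y₂ = ½[√(1 + 8Fr₂²) − 1] = ½[√2.102 − 1] = 0.225.
y₁ = 0.225 × 3.98 = 0.895 m.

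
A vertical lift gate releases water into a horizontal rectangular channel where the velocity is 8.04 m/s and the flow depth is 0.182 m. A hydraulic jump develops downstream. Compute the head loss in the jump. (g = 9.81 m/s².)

Fr₁ = V₁/√(g·y₁) = 8.04/√(9.81×0.182) = 6.02.
From the momentum equation for a rectangular channel, y₂/y₁ = ½[√(1 + 8Fr₁²) − 1] = ½[√290.6 − 1] = 8.02.
y₂ = 8.02 × 0.182 = 1.46 m.
q = V₁·y₁ = 8.04 × 0.182 = 1.46 m²/s. V₂ = q/y₂ = 1.46/1.46 = 1.00 m/s. E₁ = y₁ + V₁²/2g = 3.48 m; E₂ = y₂ + V₂²/2g = 1.51 m. ΔE = E₁ − E₂ = 1.97 m.

ΔE = 1.97 m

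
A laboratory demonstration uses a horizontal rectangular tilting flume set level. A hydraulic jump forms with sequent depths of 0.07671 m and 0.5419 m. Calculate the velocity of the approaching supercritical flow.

V₁ = 4.630 m/s

For a rectangular channel the momentum equation gives q² = ½·g·y₁·y₂·(y₁ + y₂) = ½×9.81×0.07671×0.5419×0.6186 = 0.1261.
q = √0.1261 = 0.3552 m²/s.
V₁ = q/y₁ = 0.3552/0.07671 = 4.630 m/s.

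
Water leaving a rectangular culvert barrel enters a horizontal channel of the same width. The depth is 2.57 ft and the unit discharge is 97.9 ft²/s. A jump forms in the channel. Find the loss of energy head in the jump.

V₁ = q/y₁ = 97.9/2.57 = 38.1 ft/s. Fr₁ = V₁/√(g·y₁) = 38.1/√(32.2×2.57) = 4.19.
Conjugate-depth relation: y₂/y₁ = ½[√(1 + 8Fr₁²) − 1] = ½[√141.3 − 1] = 5.44.
y₂ = 5.44 × 2.57 = 14.0 ft.
Head loss: ΔE = (y₂ − y₁)³/(4y₁y₂) = (14.0 − 2.57)³/(4×2.57×14.0) = 1489/144 = 10.4 ft.

ΔE = 10.4 ft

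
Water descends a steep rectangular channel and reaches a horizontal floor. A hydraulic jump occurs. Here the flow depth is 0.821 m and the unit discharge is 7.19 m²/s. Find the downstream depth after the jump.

y₂ = 3.20 m

V₁ = q/y₁ = 7.19/0.821 = 8.76 m/s. Fr₁ = V₁/√(g·y₁) = 8.76/√(9.81×0.821) = 3.09.
By Bélanger, y₂/y₁ = ½[√(1 + 8Fr₁²) − 1] = ½[√77.18 − 1] = 3.89.
y₂ = 3.89 × 0.821 = 3.20 m.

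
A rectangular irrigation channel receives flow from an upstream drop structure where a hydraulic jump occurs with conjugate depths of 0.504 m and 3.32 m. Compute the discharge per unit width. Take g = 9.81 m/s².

q = 5.60 m²/s

For a rectangular channel the momentum equation gives q² = ½·g·y₁·y₂·(y₁ + y₂) = ½×9.81×0.504×3.32×3.82 = 31.4.
q = √31.4 = 5.60 m²/s.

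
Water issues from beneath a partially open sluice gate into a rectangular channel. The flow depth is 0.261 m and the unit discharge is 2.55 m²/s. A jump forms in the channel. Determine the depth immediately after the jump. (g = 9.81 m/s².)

V₁ = q/y₁ = 2.55/0.261 = 9.77 m/s. Fr₁ = V₁/√(g·y₁) = 9.77/√(9.81×0.261) = 6.11.
Sequent-depth ratio: y₂/y₁ = ½[√(1 + 8Fr₁²) − 1] = ½[√299.2 − 1] = 8.15.
y₂ = 8.15 × 0.261 = 2.13 m.

y₂ = 2.13 m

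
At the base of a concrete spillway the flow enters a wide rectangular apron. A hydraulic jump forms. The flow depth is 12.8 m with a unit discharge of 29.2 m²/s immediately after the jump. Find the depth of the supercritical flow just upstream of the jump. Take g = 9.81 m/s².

y₁ = 0.985 m

V₂ = q/y₂ = 29.2/12.8 = 2.28 m/s; Fr₂ = V₂/√(g·y₂) = 0.204.
The Bélanger relation is symmetric: y₁/y₂ = ½[√(1 + 8Fr₂²) − 1] = ½[√1.332 − 1] = 0.0770.
y₁ = 0.0770 × 12.8 = 0.985 m.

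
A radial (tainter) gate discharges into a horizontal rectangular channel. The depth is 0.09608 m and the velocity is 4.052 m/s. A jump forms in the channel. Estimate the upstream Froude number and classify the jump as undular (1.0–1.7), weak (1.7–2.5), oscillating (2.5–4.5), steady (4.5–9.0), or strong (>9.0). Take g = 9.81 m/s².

Fr₁ = 4.174; oscillating jump

Fr₁ = V₁/√(g·y₁) = 4.052/√(9.81×0.09608) = 4.174.
Fr₁ = 4.174 lies in the oscillating range.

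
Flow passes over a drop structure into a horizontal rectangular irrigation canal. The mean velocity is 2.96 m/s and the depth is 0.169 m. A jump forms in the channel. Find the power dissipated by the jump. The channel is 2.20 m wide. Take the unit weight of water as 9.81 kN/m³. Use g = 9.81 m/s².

Fr₁ = V₁/√(g·y₁) = 2.96/√(9.81×0.169) = 2.30.
From the momentum equation for a rectangular channel, y₂/y₁ = ½[√(1 + 8Fr₁²) − 1] = ½[√43.28 − 1] = 2.79.
y₂ = 2.79 × 0.169 = 0.471 m.
q = V₁·y₁ = 2.96 × 0.169 = 0.500 m²/s. V₂ = q/y₂ = 0.500/0.471 = 1.06 m/s. E₁ = y₁ + V₁²/2g = 0.616 m; E₂ = y₂ + V₂²/2g = 0.529 m. ΔE = E₁ − E₂ = 0.0868 m.
Q = q·b = 0.500 × 2.20 = 1.10 m³/s. P = γ·Q·ΔE = 9.81 × 1.10 × 0.0868 = 0.937 kW.

P = 0.937 kW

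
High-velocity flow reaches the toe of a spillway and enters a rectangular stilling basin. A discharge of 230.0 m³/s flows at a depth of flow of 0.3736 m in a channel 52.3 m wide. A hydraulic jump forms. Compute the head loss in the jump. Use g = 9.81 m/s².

ΔE = 4.264 m

q = Q/b = 230.0/52.3 = 4.398 m²/s; V₁ = q/y₁ = 11.77 m/s. Fr₁ = V₁/√(g·y₁) = 6.149.
By Bélanger, y₂/y₁ = ½[√(1 + 8Fr₁²) − 1] = ½[√303.45 − 1] = 8.210.
y₂ = 8.210 × 0.3736 = 3.067 m.
V₂ = q/y₂ = 4.398/3.067 = 1.434 m/s. E₁ = y₁ + V₁²/2g = 7.436 m; E₂ = y₂ + V₂²/2g = 3.172 m. ΔE = E₁ − E₂ = 4.264 m.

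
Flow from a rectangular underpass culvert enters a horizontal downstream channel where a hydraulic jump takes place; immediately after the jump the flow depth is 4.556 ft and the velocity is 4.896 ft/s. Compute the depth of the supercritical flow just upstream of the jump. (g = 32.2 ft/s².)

y₁ = 1.182 ft

Fr₂ = V₂/√(g·y₂) = 4.896/√(32.2×4.556) = 0.4042.
Applying the sequent-depth relation in reverse, y₁/y₂ = ½[√(1 + 8Fr₂²) − 1] = ½[√2.3072 − 1] = 0.2595.
y₁ = 0.2595 × 4.556 = 1.182 ft.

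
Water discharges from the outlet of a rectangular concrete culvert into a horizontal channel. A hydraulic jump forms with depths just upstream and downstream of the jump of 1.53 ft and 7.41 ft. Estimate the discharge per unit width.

q = 40.4 ft²/s

For a rectangular channel the momentum equation gives q² = ½·g·y₁·y₂·(y₁ + y₂) = ½×32.2×1.53×7.41×8.94 = 1632.
q = √1632 = 40.4 ft²/s.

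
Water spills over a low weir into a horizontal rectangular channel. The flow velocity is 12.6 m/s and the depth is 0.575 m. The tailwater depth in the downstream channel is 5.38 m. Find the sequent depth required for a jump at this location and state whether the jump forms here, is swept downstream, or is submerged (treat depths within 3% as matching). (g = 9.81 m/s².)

Fr₁ = V₁/√(g·y₁) = 12.6/√(9.81×0.575) = 5.31.
From the momentum equation for a rectangular channel, y₂/y₁ = ½[√(1 + 8Fr₁²) − 1] = ½[√226.2 − 1] = 7.02.
y₂ = 7.02 × 0.575 = 4.04 m.
Tailwater y_tw = 5.38 m: y_tw > y₂, so the jump is submerged.

y₂ = 4.04 m; the jump is submerged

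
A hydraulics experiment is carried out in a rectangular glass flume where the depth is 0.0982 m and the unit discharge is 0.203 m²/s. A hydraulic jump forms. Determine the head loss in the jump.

ΔE = 0.0342 m

V₁ = q/y₁ = 0.203/0.0982 = 2.07 m/s. Fr₁ = V₁/√(g·y₁) = 2.07/√(9.81×0.0982) = 2.11.
Sequent-depth ratio: y₂/y₁ = ½[√(1 + 8Fr₁²) − 1] = ½[√36.49 − 1] = 2.52.
y₂ = 2.52 × 0.0982 = 0.247 m.
Head loss: ΔE = (y₂ − y₁)³/(4y₁y₂) = (0.247 − 0.0982)³/(4×0.0982×0.247) = 0.00333/0.0972 = 0.0342 m.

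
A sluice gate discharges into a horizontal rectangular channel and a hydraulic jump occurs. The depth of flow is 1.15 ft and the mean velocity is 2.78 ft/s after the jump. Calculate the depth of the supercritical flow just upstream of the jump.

y₁ = 0.364 ft

Fr₂ = V₂/√(g·y₂) = 2.78/√(32.2×1.15) = 0.457.
From the momentum equation (using Fr₂), y₁/y₂ = ½[√(1 + 8Fr₂²) − 1] = ½[√2.670 − 1] = 0.317.
y₁ = 0.317 × 1.15 = 0.364 ft.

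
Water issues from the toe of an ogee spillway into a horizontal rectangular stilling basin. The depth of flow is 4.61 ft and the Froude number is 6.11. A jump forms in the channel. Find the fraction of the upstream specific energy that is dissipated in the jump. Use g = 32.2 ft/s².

Fr₁ = 6.11 (given).
By Bélanger, y₂/y₁ = ½[√(1 + 8Fr₁²) − 1] = ½[√299.7 − 1] = 8.16.
y₂ = 8.16 × 4.61 = 37.6 ft.
E₁ = y₁(1 + Fr₁²/2) = 4.61×(1 + 6.11²/2) = 90.7 ft. ΔE = (y₂ − y₁)³/(4y₁y₂) = 51.8 ft. ΔE/E₁ = 51.8/90.7 = 0.571.

ΔE/E₁ = 0.571 (57.1%)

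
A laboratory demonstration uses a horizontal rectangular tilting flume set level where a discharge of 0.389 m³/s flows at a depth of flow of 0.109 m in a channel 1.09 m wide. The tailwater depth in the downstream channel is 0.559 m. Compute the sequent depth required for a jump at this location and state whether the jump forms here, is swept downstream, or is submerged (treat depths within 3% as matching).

y₂ = 0.437 m; the jump is submerged

q = Q/b = 0.389/1.09 = 0.357 m²/s; V₁ = q/y₁ = 3.27 m/s. Fr₁ = V₁/√(g·y₁) = 3.17.
Bélanger equation: y₂/y₁ = ½[√(1 + 8Fr₁²) − 1] = ½[√81.20 − 1] = 4.01.
y₂ = 4.01 × 0.109 = 0.437 m.
Tailwater y_tw = 0.559 m: y_tw > y₂, so the jump is submerged.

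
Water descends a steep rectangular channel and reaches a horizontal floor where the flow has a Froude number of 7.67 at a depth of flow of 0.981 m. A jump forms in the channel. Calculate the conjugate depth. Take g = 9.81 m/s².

y₂ = 10.2 m

Fr₁ = 7.67 (given).
Sequent-depth ratio: y₂/y₁ = ½[√(1 + 8Fr₁²) − 1] = ½[√471.6 − 1] = 10.4.
y₂ = 10.4 × 0.981 = 10.2 m.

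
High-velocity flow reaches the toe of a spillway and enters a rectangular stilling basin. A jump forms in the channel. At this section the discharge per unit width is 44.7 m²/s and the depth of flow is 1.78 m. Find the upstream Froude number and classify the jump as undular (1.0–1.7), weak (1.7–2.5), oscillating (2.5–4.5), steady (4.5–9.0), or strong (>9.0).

V₁ = q/y₁ = 44.7/1.78 = 25.1 m/s. Fr₁ = V₁/√(g·y₁) = 25.1/√(9.81×1.78) = 6.01.
Fr₁ = 6.01 lies in the steady range.

Fr₁ = 6.01; steady jump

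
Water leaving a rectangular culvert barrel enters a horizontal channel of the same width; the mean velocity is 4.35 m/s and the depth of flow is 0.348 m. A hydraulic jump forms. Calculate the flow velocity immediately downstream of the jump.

V₂ = 1.52 m/s

Fr₁ = V₁/√(g·y₁) = 4.35/√(9.81×0.348) = 2.35.
Conjugate-depth relation: y₂/y₁ = ½[√(1 + 8Fr₁²) − 1] = ½[√45.34 − 1] = 2.87.
y₂ = 2.87 × 0.348 = 0.998 m.
q = V₁·y₁ = 4.35 × 0.348 = 1.51 m²/s.
V₂ = q/y₂ = 1.51/0.998 = 1.52 m/s.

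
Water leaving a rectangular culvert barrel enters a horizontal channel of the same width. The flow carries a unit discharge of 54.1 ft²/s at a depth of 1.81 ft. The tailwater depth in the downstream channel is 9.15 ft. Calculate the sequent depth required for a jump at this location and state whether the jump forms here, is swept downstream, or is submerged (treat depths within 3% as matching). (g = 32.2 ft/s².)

V₁ = q/y₁ = 54.1/1.81 = 29.9 ft/s. Fr₁ = V₁/√(g·y₁) = 29.9/√(32.2×1.81) = 3.92.
Conjugate-depth relation: y₂/y₁ = ½[√(1 + 8Fr₁²) − 1] = ½[√123.6 − 1] = 5.06.
y₂ = 5.06 × 1.81 = 9.16 ft.
Tailwater y_tw = 9.15 ft: y_tw ≈ y₂, so the jump forms here.

y₂ = 9.16 ft; the jump forms here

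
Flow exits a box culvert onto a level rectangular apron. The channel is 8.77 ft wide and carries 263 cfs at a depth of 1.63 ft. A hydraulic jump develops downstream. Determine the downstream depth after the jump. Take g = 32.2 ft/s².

y₂ = 5.10 ft

q = Q/b = 263/8.77 = 30.0 ft²/s; V₁ = q/y₁ = 18.4 ft/s. Fr₁ = V₁/√(g·y₁) = 2.54.
By Bélanger, y₂/y₁ = ½[√(1 + 8Fr₁²) − 1] = ½[√52.59 − 1] = 3.13.
y₂ = 3.13 × 1.63 = 5.10 ft.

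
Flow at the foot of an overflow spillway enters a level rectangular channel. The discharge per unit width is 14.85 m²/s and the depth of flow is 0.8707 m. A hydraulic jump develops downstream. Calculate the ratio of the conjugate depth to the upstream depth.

V₁ = q/y₁ = 14.85/0.8707 = 17.06 m/s. Fr₁ = V₁/√(g·y₁) = 17.06/√(9.81×0.8707) = 5.836.
By Bélanger, y₂/y₁ = ½[√(1 + 8Fr₁²) − 1] = ½[√273.44 − 1] = 7.768.

y₂/y₁ = 7.768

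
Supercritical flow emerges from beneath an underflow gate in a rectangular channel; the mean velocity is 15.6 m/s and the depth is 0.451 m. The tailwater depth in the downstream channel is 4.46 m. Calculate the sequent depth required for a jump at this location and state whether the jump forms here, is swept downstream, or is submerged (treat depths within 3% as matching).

Fr₁ = V₁/√(g·y₁) = 15.6/√(9.81×0.451) = 7.42.
Bélanger equation: y₂/y₁ = ½[√(1 + 8Fr₁²) − 1] = ½[√441.0 − 1] = 10.0.
y₂ = 10.0 × 0.451 = 4.51 m.
Tailwater y_tw = 4.46 m: y_tw ≈ y₂, so the jump forms here.

y₂ = 4.51 m; the jump forms here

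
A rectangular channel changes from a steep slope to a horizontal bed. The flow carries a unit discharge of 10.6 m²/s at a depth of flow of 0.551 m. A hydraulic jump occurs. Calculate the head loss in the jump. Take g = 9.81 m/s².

V₁ = q/y₁ = 10.6/0.551 = 19.2 m/s. Fr₁ = V₁/√(g·y₁) = 19.2/√(9.81×0.551) = 8.27.
Conjugate-depth relation: y₂/y₁ = ½[√(1 + 8Fr₁²) − 1] = ½[√548.7 − 1] = 11.2.
y₂ = 11.2 × 0.551 = 6.18 m.
Head loss: ΔE = (y₂ − y₁)³/(4y₁y₂) = (6.18 − 0.551)³/(4×0.551×6.18) = 178/13.6 = 13.1 m.

ΔE = 13.1 m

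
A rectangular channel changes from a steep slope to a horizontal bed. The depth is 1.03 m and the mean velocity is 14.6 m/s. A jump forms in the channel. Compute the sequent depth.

y₂ = 6.20 m

Fr₁ = V₁/√(g·y₁) = 14.6/√(9.81×1.03) = 4.59.
By Bélanger, y₂/y₁ = ½[√(1 + 8Fr₁²) − 1] = ½[√169.8 − 1] = 6.01.
y₂ = 6.01 × 1.03 = 6.20 m.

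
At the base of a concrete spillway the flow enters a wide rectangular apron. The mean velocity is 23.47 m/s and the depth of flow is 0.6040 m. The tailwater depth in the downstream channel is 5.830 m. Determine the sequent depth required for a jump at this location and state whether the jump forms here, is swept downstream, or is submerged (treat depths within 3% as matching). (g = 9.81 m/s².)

y₂ = 7.939 m; the jump is swept downstream

Fr₁ = V₁/√(g·y₁) = 23.47/√(9.81×0.6040) = 9.642.
From the momentum equation for a rectangular channel, y₂/y₁ = ½[√(1 + 8Fr₁²) − 1] = ½[√744.72 − 1] = 13.14.
y₂ = 13.14 × 0.6040 = 7.939 m.
Tailwater y_tw = 5.830 m: y_tw < y₂, so the jump is swept downstream.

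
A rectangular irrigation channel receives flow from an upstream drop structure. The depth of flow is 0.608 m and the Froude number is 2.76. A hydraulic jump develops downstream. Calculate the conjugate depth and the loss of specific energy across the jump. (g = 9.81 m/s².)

y₂ = 2.09 m; ΔE = 0.639 m

Fr₁ = 2.76 (given).
From the momentum equation for a rectangular channel, y₂/y₁ = ½[√(1 + 8Fr₁²) − 1] = ½[√61.94 − 1] = 3.44.
y₂ = 3.44 × 0.608 = 2.09 m.
Head loss: ΔE = (y₂ − y₁)³/(4y₁y₂) = (2.09 − 0.608)³/(4×0.608×2.09) = 3.25/5.08 = 0.639 m.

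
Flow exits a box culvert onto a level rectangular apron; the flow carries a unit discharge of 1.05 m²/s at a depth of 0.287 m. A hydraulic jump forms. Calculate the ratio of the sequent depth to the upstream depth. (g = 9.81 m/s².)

V₁ = q/y₁ = 1.05/0.287 = 3.66 m/s. Fr₁ = V₁/√(g·y₁) = 3.66/√(9.81×0.287) = 2.18.
From the momentum equation for a rectangular channel, y₂/y₁ = ½[√(1 + 8Fr₁²) − 1] = ½[√39.03 − 1] = 2.62.

y₂/y₁ = 2.62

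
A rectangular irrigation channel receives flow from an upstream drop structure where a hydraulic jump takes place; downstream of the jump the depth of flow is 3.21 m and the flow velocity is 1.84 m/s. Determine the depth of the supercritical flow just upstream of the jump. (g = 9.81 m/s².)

y₁ = 0.584 m

Fr₂ = V₂/√(g·y₂) = 1.84/√(9.81×3.21) = 0.328.
The Bélanger relation is symmetric: y₁/y₂ = ½[√(1 + 8Fr₂²) − 1] = ½[√1.860 − 1] = 0.182.
y₁ = 0.182 × 3.21 = 0.584 m.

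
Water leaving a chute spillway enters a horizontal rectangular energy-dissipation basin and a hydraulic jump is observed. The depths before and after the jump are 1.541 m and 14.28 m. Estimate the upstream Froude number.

For a rectangular channel the momentum equation gives q² = ½·g·y₁·y₂·(y₁ + y₂) = ½×9.81×1.541×14.28×15.82 = 1708.
q = √1708 = 41.32 m²/s.
V₁ = q/y₁ = 26.82 m/s; Fr₁ = V₁/√(g·y₁) = 6.897.

Fr₁ = 6.897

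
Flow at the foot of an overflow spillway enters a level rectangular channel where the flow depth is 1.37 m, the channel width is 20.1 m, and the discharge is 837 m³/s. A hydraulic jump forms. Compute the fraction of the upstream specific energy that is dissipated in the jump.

q = Q/b = 837/20.1 = 41.6 m²/s; V₁ = q/y₁ = 30.4 m/s. Fr₁ = V₁/√(g·y₁) = 8.29.
Conjugate-depth relation: y₂/y₁ = ½[√(1 + 8Fr₁²) − 1] = ½[√550.9 − 1] = 11.2.
y₂ = 11.2 × 1.37 = 15.4 m.
E₁ = y₁ + V₁²/2g = 48.5 m. ΔE = (y₂ − y₁)³/(4y₁y₂) = 32.7 m. ΔE/E₁ = 32.7/48.5 = 0.675.

ΔE/E₁ = 0.675 (67.5%)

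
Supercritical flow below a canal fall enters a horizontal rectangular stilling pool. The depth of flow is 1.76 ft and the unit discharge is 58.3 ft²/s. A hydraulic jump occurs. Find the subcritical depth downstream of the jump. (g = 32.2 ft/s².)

V₁ = q/y₁ = 58.3/1.76 = 33.1 ft/s. Fr₁ = V₁/√(g·y₁) = 33.1/√(32.2×1.76) = 4.40.
From the momentum equation for a rectangular channel, y₂/y₁ = ½[√(1 + 8Fr₁²) − 1] = ½[√155.9 − 1] = 5.74.
y₂ = 5.74 × 1.76 = 10.1 ft.

y₂ = 10.1 ft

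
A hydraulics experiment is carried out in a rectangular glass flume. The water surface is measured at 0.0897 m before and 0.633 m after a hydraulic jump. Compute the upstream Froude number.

For a rectangular channel the momentum equation gives q² = ½·g·y₁·y₂·(y₁ + y₂) = ½×9.81×0.0897×0.633×0.723 = 0.201.
q = √0.201 = 0.449 m²/s.
V₁ = q/y₁ = 5.00 m/s; Fr₁ = V₁/√(g·y₁) = 5.33.

Fr₁ = 5.33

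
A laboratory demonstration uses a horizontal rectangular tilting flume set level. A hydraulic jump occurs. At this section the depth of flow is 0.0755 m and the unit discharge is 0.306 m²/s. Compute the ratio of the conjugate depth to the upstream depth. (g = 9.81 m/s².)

V₁ = q/y₁ = 0.306/0.0755 = 4.05 m/s. Fr₁ = V₁/√(g·y₁) = 4.05/√(9.81×0.0755) = 4.71.
Sequent-depth ratio: y₂/y₁ = ½[√(1 + 8Fr₁²) − 1] = ½[√178.4 − 1] = 6.18.

y₂/y₁ = 6.18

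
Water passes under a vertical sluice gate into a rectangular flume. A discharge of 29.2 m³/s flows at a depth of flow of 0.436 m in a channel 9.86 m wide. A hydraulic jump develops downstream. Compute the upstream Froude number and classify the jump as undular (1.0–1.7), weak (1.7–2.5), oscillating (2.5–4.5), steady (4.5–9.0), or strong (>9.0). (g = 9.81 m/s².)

Fr₁ = 3.28; oscillating jump

q = Q/b = 29.2/9.86 = 2.96 m²/s; V₁ = q/y₁ = 6.79 m/s. Fr₁ = V₁/√(g·y₁) = 3.28.
Fr₁ = 3.28 lies in the oscillating range.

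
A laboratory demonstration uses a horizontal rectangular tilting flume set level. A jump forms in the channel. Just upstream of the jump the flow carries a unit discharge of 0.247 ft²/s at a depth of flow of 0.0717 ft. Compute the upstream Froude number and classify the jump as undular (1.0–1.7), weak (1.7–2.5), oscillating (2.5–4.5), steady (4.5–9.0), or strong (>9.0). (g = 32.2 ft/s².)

V₁ = q/y₁ = 0.247/0.0717 = 3.44 ft/s. Fr₁ = V₁/√(g·y₁) = 3.44/√(32.2×0.0717) = 2.27.
Fr₁ = 2.27 lies in the weak range.

Fr₁ = 2.27; weak jump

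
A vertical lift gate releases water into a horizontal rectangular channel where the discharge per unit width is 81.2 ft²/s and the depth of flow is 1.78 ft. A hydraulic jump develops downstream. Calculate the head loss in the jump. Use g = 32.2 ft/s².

ΔE = 19.3 ft

V₁ = q/y₁ = 81.2/1.78 = 45.6 ft/s. Fr₁ = V₁/√(g·y₁) = 45.6/√(32.2×1.78) = 6.03.
Conjugate-depth relation: y₂/y₁ = ½[√(1 + 8Fr₁²) − 1] = ½[√291.5 − 1] = 8.04.
y₂ = 8.04 × 1.78 = 14.3 ft.
V₂ = q/y₂ = 81.2/14.3 = 5.68 ft/s. E₁ = y₁ + V₁²/2g = 34.1 ft; E₂ = y₂ + V₂²/2g = 14.8 ft. ΔE = E₁ − E₂ = 19.3 ft.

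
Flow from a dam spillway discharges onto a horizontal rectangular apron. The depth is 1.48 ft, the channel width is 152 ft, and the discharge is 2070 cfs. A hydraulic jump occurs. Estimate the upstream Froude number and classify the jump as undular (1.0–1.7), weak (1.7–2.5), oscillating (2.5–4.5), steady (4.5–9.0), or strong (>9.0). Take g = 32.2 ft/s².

q = Q/b = 2070/152 = 13.6 ft²/s; V₁ = q/y₁ = 9.20 ft/s. Fr₁ = V₁/√(g·y₁) = 1.33.
Fr₁ = 1.33 lies in the undular range.

Fr₁ = 1.33; undular jump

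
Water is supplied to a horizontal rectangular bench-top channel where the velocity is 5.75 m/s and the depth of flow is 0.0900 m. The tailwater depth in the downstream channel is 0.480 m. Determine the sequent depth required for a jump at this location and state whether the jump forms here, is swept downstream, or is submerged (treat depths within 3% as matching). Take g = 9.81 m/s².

y₂ = 0.735 m; the jump is swept downstream

Fr₁ = V₁/√(g·y₁) = 5.75/√(9.81×0.0900) = 6.12.
Conjugate-depth relation: y₂/y₁ = ½[√(1 + 8Fr₁²) − 1] = ½[√300.6 − 1] = 8.17.
y₂ = 8.17 × 0.0900 = 0.735 m.
Tailwater y_tw = 0.480 m: y_tw < y₂, so the jump is swept downstream.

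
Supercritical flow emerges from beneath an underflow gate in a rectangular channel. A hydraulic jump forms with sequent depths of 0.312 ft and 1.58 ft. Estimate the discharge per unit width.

q = 3.88 ft²/s

For a rectangular channel the momentum equation gives q² = ½·g·y₁·y₂·(y₁ + y₂) = ½×32.2×0.312×1.58×1.89 = 15.0.
q = √15.0 = 3.88 ft²/s.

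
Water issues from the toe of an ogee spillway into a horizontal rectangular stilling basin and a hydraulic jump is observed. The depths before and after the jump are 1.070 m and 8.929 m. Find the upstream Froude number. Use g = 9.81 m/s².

For a rectangular channel the momentum equation gives q² = ½·g·y₁·y₂·(y₁ + y₂) = ½×9.81×1.070×8.929×9.999 = 468.6.
q = √468.6 = 21.65 m²/s.
V₁ = q/y₁ = 20.23 m/s; Fr₁ = V₁/√(g·y₁) = 6.244.

Fr₁ = 6.244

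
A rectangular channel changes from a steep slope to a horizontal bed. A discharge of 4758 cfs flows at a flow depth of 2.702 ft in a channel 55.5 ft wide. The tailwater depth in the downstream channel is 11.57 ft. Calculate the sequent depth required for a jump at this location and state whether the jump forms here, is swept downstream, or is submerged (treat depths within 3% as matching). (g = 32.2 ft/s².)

q = Q/b = 4758/55.5 = 85.73 ft²/s; V₁ = q/y₁ = 31.73 ft/s. Fr₁ = V₁/√(g·y₁) = 3.402.
Conjugate-depth relation: y₂/y₁ = ½[√(1 + 8Fr₁²) − 1] = ½[√93.564 − 1] = 4.336.
y₂ = 4.336 × 2.702 = 11.72 ft.
Tailwater y_tw = 11.57 ft: y_tw ≈ y₂, so the jump forms here.

y₂ = 11.72 ft; the jump forms here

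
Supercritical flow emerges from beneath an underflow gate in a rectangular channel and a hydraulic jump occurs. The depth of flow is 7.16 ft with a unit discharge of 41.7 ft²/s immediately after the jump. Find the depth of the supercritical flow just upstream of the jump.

V₂ = q/y₂ = 41.7/7.16 = 5.82 ft/s; Fr₂ = V₂/√(g·y₂) = 0.384.
Since the conjugate-depth ratio holds either way, y₁/y₂ = ½[√(1 + 8Fr₂²) − 1] = ½[√2.177 − 1] = 0.238.
y₁ = 0.238 × 7.16 = 1.70 ft.

y₁ = 1.70 ft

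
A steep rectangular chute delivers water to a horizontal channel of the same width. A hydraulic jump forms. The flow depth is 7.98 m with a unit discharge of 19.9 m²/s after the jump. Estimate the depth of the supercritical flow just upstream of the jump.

V₂ = q/y₂ = 19.9/7.98 = 2.49 m/s; Fr₂ = V₂/√(g·y₂) = 0.282.
From the momentum equation (using Fr₂), y₁/y₂ = ½[√(1 + 8Fr₂²) − 1] = ½[√1.636 − 1] = 0.139.
y₁ = 0.139 × 7.98 = 1.11 m.

y₁ = 1.11 m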